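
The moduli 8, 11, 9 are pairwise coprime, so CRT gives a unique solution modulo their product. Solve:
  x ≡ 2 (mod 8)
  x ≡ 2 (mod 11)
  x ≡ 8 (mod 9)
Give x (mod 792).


Moduli 8, 11, 9 are pairwise coprime; by CRT there is a unique solution modulo M = 8 · 11 · 9 = 792.
Solve pairwise, accumulating the modulus:
  Start with x ≡ 2 (mod 8).
  Combine with x ≡ 2 (mod 11): since gcd(8, 11) = 1, we get a unique residue mod 88.
    Write x = 2 + 8·t and substitute into x ≡ 2 (mod 11): 8·t ≡ 2 − 2 = 0 (mod 11).
    The inverse of 8 mod 11 is 7 (since 8·7 = 56 = 5·11 + 1), so t ≡ 7·0 = 0 ≡ 0 (mod 11).
    Then x = 2 + 8·0 = 2, valid modulo lcm(8, 11) = 88: x ≡ 2 (mod 88).
  Combine with x ≡ 8 (mod 9): since gcd(88, 9) = 1, we get a unique residue mod 792.
    Write x = 2 + 88·t and substitute into x ≡ 8 (mod 9): 88·t ≡ 8 − 2 = 6 (mod 9).
    Reduce coefficients mod 9: 7·t ≡ 6 (mod 9).
    The inverse of 7 mod 9 is 4 (since 7·4 = 28 = 3·9 + 1), so t ≡ 4·6 = 24 ≡ 6 (mod 9).
    Then x = 2 + 88·6 = 530, valid modulo lcm(88, 9) = 792: x ≡ 530 (mod 792).
Verify: 530 mod 8 = 2 ✓, 530 mod 11 = 2 ✓, 530 mod 9 = 8 ✓.

x ≡ 530 (mod 792).


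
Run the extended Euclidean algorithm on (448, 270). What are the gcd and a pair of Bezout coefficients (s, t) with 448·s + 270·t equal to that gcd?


Euclidean algorithm on (448, 270) — divide until remainder is 0:
  448 = 1 · 270 + 178
  270 = 1 · 178 + 92
  178 = 1 · 92 + 86
  92 = 1 · 86 + 6
  86 = 14 · 6 + 2
  6 = 3 · 2 + 0
gcd(448, 270) = 2.
Track Bezout coefficients alongside the remainders: start with r₀ = 448 = a·1 + b·0 (s = 1, t = 0) and r₁ = 270 = a·0 + b·1 (s = 0, t = 1); each new remainder r_{k+1} = r_{k-1} − q_k·r_k inherits s_{k+1} = s_{k-1} − q_k·s_k, t_{k+1} = t_{k-1} − q_k·t_k, so r_k = a·s_k + b·t_k at every step:
  q = 1: r = 178, s = 1 − 1·0 = 1, t = 0 − 1·1 = -1  (check: 448·1 + 270·(-1) = 178)
  q = 1: r = 92, s = 0 − 1·1 = -1, t = 1 − 1·(-1) = 2  (check: 448·(-1) + 270·2 = 92)
  q = 1: r = 86, s = 1 − 1·(-1) = 2, t = -1 − 1·2 = -3  (check: 448·2 + 270·(-3) = 86)
  q = 1: r = 6, s = -1 − 1·2 = -3, t = 2 − 1·(-3) = 5  (check: 448·(-3) + 270·5 = 6)
  q = 14: r = 2, s = 2 − 14·(-3) = 44, t = -3 − 14·5 = -73  (check: 448·44 + 270·(-73) = 2)
The row with r = 2 (the gcd) gives the Bezout coefficients s = 44, t = -73.
Result: 448 · (44) + 270 · (-73) = 2.

gcd(448, 270) = 2; s = 44, t = -73 (check: 448·44 + 270·(-73) = 2).


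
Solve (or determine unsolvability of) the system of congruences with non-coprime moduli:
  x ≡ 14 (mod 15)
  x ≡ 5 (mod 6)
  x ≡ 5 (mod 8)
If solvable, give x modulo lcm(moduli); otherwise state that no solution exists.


Moduli 15, 6, 8 are not pairwise coprime, so CRT works modulo lcm(m_i) when all pairwise compatibility conditions hold.
Pairwise compatibility: gcd(m_i, m_j) must divide a_i - a_j for every pair.
Merge one congruence at a time:
  Start: x ≡ 14 (mod 15).
  Combine with x ≡ 5 (mod 6): gcd(15, 6) = 3; 5 - 14 = -9, which IS divisible by 3, so compatible.
    Write x = 14 + 15·t and substitute into x ≡ 5 (mod 6): 15·t ≡ 5 − 14 = -9 (mod 6).
    Divide the congruence (and modulus) by g = 3: 5·t ≡ -3 (mod 2).
    Reduce coefficients mod 2: 1·t ≡ 1 (mod 2).
    So t ≡ 1 (mod 2).
    Then x = 14 + 15·1 = 29, valid modulo lcm(15, 6) = 30: x ≡ 29 (mod 30).
  Combine with x ≡ 5 (mod 8): gcd(30, 8) = 2; 5 - 29 = -24, which IS divisible by 2, so compatible.
    Write x = 29 + 30·t and substitute into x ≡ 5 (mod 8): 30·t ≡ 5 − 29 = -24 (mod 8).
    Divide the congruence (and modulus) by g = 2: 15·t ≡ -12 (mod 4).
    Reduce coefficients mod 4: 3·t ≡ 0 (mod 4).
    The inverse of 3 mod 4 is 3 (since 3·3 = 9 = 2·4 + 1), so t ≡ 3·0 = 0 ≡ 0 (mod 4).
    Then x = 29 + 30·0 = 29, valid modulo lcm(30, 8) = 120: x ≡ 29 (mod 120).
Verify: 29 mod 15 = 14, 29 mod 6 = 5, 29 mod 8 = 5.

x ≡ 29 (mod 120).


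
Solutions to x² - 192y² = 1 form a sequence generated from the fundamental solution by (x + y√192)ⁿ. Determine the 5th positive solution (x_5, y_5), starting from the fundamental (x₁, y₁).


Step 1: Find the fundamental solution (x₁, y₁) of x² - 192y² = 1.
  Expand √192 as a continued fraction. a₀ = ⌊√192⌋ = 13; iterate m_{k+1} = d_k·a_k − m_k, d_{k+1} = (192 − m_{k+1}²)/d_k, a_{k+1} = ⌊(a₀ + m_{k+1})/d_{k+1}⌋ (starting m₀ = 0, d₀ = 1), with convergents p_k = a_k·p_{k-1} + p_{k-2}, q_k = a_k·q_{k-1} + q_{k-2} (p₋₁ = 1, q₋₁ = 0):
  k = 0: a₀ = 13; p₀/q₀ = 13/1; p₀² − 192·q₀² = 169 − 192 = -23.
  k = 1: m = 13, d = 23, a = ⌊(13 + 13)/23⌋ = 1; p/q = (1·13 + 1)/(1·1 + 0) = 14/1; p² − 192·q² = 196 − 192 = 4.
  k = 2: m = 10, d = 4, a = ⌊(13 + 10)/4⌋ = 5; p/q = (5·14 + 13)/(5·1 + 1) = 83/6; p² − 192·q² = 6889 − 6912 = -23.
  k = 3: m = 10, d = 23, a = ⌊(13 + 10)/23⌋ = 1; p/q = (1·83 + 14)/(1·6 + 1) = 97/7; p² − 192·q² = 9409 − 9408 = 1.
  The first convergent with p² − 192·q² = 1 gives the fundamental solution (x₁, y₁) = (97, 7).
Step 2: Apply the recurrence (x_{n+1}, y_{n+1}) = (x₁x_n + 192y₁y_n, x₁y_n + y₁x_n) repeatedly.
  From (x_1, y_1) = (97, 7): x_2 = 97·97 + 192·7·7 = 18817; y_2 = 97·7 + 7·97 = 1358.
  From (x_2, y_2) = (18817, 1358): x_3 = 97·18817 + 192·7·1358 = 3650401; y_3 = 97·1358 + 7·18817 = 263445.
  From (x_3, y_3) = (3650401, 263445): x_4 = 97·3650401 + 192·7·263445 = 708158977; y_4 = 97·263445 + 7·3650401 = 51106972.
  From (x_4, y_4) = (708158977, 51106972): x_5 = 97·708158977 + 192·7·51106972 = 137379191137; y_5 = 97·51106972 + 7·708158977 = 9914489123.
Step 3: Verify x_5² - 192·y_5² = 18873042157456379352769 - 18873042157456379352768 = 1 (should be 1). ✓

(x_1, y_1) = (97, 7); (x_5, y_5) = (137379191137, 9914489123).


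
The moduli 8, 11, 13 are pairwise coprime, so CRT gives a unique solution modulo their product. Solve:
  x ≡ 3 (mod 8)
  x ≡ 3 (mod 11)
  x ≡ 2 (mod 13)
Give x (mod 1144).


Moduli 8, 11, 13 are pairwise coprime; by CRT there is a unique solution modulo M = 8 · 11 · 13 = 1144.
Solve pairwise, accumulating the modulus:
  Start with x ≡ 3 (mod 8).
  Combine with x ≡ 3 (mod 11): since gcd(8, 11) = 1, we get a unique residue mod 88.
    Write x = 3 + 8·t and substitute into x ≡ 3 (mod 11): 8·t ≡ 3 − 3 = 0 (mod 11).
    The inverse of 8 mod 11 is 7 (since 8·7 = 56 = 5·11 + 1), so t ≡ 7·0 = 0 ≡ 0 (mod 11).
    Then x = 3 + 8·0 = 3, valid modulo lcm(8, 11) = 88: x ≡ 3 (mod 88).
  Combine with x ≡ 2 (mod 13): since gcd(88, 13) = 1, we get a unique residue mod 1144.
    Write x = 3 + 88·t and substitute into x ≡ 2 (mod 13): 88·t ≡ 2 − 3 = -1 (mod 13).
    Reduce coefficients mod 13: 10·t ≡ 12 (mod 13).
    The inverse of 10 mod 13 is 4 (since 10·4 = 40 = 3·13 + 1), so t ≡ 4·12 = 48 ≡ 9 (mod 13).
    Then x = 3 + 88·9 = 795, valid modulo lcm(88, 13) = 1144: x ≡ 795 (mod 1144).
Verify: 795 mod 8 = 3 ✓, 795 mod 11 = 3 ✓, 795 mod 13 = 2 ✓.

x ≡ 795 (mod 1144).


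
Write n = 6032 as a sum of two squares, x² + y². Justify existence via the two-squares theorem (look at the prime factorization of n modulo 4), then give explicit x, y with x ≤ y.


Step 1: Factor n = 6032 = 2^4 · 13 · 29.
Step 2: Check the mod-4 condition on each prime factor: 2 = 2 (special); 13 ≡ 1 (mod 4), exponent 1; 29 ≡ 1 (mod 4), exponent 1.
All primes ≡ 3 (mod 4) appear to even exponent (or don't appear), so by the two-squares theorem n IS expressible as a sum of two squares.
Step 3: Build a representation. Group n = k² · m with k = 4 and m = 13 · 29 = 377 (a product of primes ≡ 1 (mod 4)); a representation of m scales to one of n via (k·x)² + (k·y)² = k²(x² + y²). Each prime p ≡ 1 (mod 4) is itself a sum of two squares; find a² by testing p − a² for a perfect square:
  13: 13 − 1² = 12, 13 − 2² = 9 = 3² ⇒ 13 = 2² + 3².
  29: 29 − 1² = 28, 29 − 2² = 25 = 5² ⇒ 29 = 2² + 5².
  Combine using the Brahmagupta–Fibonacci identity (a² + b²)(c² + d²) = (ac − bd)² + (ad + bc)² = (ac + bd)² + (ad − bc)²:
  13 · 29 = 377: from (2² + 3²)(2² + 5²), take (2·2 − 3·5, 2·5 + 3·2) = (4 − 15, 10 + 6) = (-11, 16); dropping signs (only squares matter) gives (11, 16); check 11² + 16² = 121 + 256 = 377 ✓.
  Scale by k = 4: (4·11, 4·16) = (44, 64).
Step 4: Order so x ≤ y and verify: 44² + 64² = 1936 + 4096 = 6032 = n. ✓

n = 6032 = 44² + 64² (one valid representation with x ≤ y).


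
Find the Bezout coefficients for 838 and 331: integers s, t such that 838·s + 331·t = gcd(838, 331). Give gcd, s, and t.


Euclidean algorithm on (838, 331) — divide until remainder is 0:
  838 = 2 · 331 + 176
  331 = 1 · 176 + 155
  176 = 1 · 155 + 21
  155 = 7 · 21 + 8
  21 = 2 · 8 + 5
  8 = 1 · 5 + 3
  5 = 1 · 3 + 2
  3 = 1 · 2 + 1
  2 = 2 · 1 + 0
gcd(838, 331) = 1.
Track Bezout coefficients alongside the remainders: start with r₀ = 838 = a·1 + b·0 (s = 1, t = 0) and r₁ = 331 = a·0 + b·1 (s = 0, t = 1); each new remainder r_{k+1} = r_{k-1} − q_k·r_k inherits s_{k+1} = s_{k-1} − q_k·s_k, t_{k+1} = t_{k-1} − q_k·t_k, so r_k = a·s_k + b·t_k at every step:
  q = 2: r = 176, s = 1 − 2·0 = 1, t = 0 − 2·1 = -2  (check: 838·1 + 331·(-2) = 176)
  q = 1: r = 155, s = 0 − 1·1 = -1, t = 1 − 1·(-2) = 3  (check: 838·(-1) + 331·3 = 155)
  q = 1: r = 21, s = 1 − 1·(-1) = 2, t = -2 − 1·3 = -5  (check: 838·2 + 331·(-5) = 21)
  q = 7: r = 8, s = -1 − 7·2 = -15, t = 3 − 7·(-5) = 38  (check: 838·(-15) + 331·38 = 8)
  q = 2: r = 5, s = 2 − 2·(-15) = 32, t = -5 − 2·38 = -81  (check: 838·32 + 331·(-81) = 5)
  q = 1: r = 3, s = -15 − 1·32 = -47, t = 38 − 1·(-81) = 119  (check: 838·(-47) + 331·119 = 3)
  q = 1: r = 2, s = 32 − 1·(-47) = 79, t = -81 − 1·119 = -200  (check: 838·79 + 331·(-200) = 2)
  q = 1: r = 1, s = -47 − 1·79 = -126, t = 119 − 1·(-200) = 319  (check: 838·(-126) + 331·319 = 1)
The row with r = 1 (the gcd) gives the Bezout coefficients s = -126, t = 319.
Result: 838 · (-126) + 331 · (319) = 1.

gcd(838, 331) = 1; s = -126, t = 319 (check: 838·(-126) + 331·319 = 1).


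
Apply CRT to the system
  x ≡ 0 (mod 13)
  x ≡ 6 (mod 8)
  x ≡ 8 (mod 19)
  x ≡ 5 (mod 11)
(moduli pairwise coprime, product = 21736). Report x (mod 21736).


Product of moduli M = 13 · 8 · 19 · 11 = 21736.
Merge one congruence at a time:
  Start: x ≡ 0 (mod 13).
  Combine with x ≡ 6 (mod 8); new modulus lcm = 104.
    Write x = 0 + 13·t and substitute into x ≡ 6 (mod 8): 13·t ≡ 6 − 0 = 6 (mod 8).
    Reduce coefficients mod 8: 5·t ≡ 6 (mod 8).
    The inverse of 5 mod 8 is 5 (since 5·5 = 25 = 3·8 + 1), so t ≡ 5·6 = 30 ≡ 6 (mod 8).
    Then x = 0 + 13·6 = 78, valid modulo lcm(13, 8) = 104: x ≡ 78 (mod 104).
  Combine with x ≡ 8 (mod 19); new modulus lcm = 1976.
    Write x = 78 + 104·t and substitute into x ≡ 8 (mod 19): 104·t ≡ 8 − 78 = -70 (mod 19).
    Reduce coefficients mod 19: 9·t ≡ 6 (mod 19).
    The inverse of 9 mod 19 is 17 (since 9·17 = 153 = 8·19 + 1), so t ≡ 17·6 = 102 ≡ 7 (mod 19).
    Then x = 78 + 104·7 = 806, valid modulo lcm(104, 19) = 1976: x ≡ 806 (mod 1976).
  Combine with x ≡ 5 (mod 11); new modulus lcm = 21736.
    Write x = 806 + 1976·t and substitute into x ≡ 5 (mod 11): 1976·t ≡ 5 − 806 = -801 (mod 11).
    Reduce coefficients mod 11: 7·t ≡ 2 (mod 11).
    The inverse of 7 mod 11 is 8 (since 7·8 = 56 = 5·11 + 1), so t ≡ 8·2 = 16 ≡ 5 (mod 11).
    Then x = 806 + 1976·5 = 10686, valid modulo lcm(1976, 11) = 21736: x ≡ 10686 (mod 21736).
Verify against each original: 10686 mod 13 = 0, 10686 mod 8 = 6, 10686 mod 19 = 8, 10686 mod 11 = 5.

x ≡ 10686 (mod 21736).


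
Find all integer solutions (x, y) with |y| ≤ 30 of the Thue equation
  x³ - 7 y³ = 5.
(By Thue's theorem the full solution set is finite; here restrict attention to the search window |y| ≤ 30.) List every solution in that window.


The equation is x³ - 7y³ = 5. For fixed y, x³ = 7·y³ + 5, so a solution requires the RHS to be a perfect cube.
Strategy: iterate y from -30 to 30, compute RHS = 7·y³ + 5, and check whether it is a (positive or negative) perfect cube.
Check small values of y:
  y = 0: RHS = 5 is not a perfect cube.
  y = 1: RHS = 12 is not a perfect cube.
  y = -1: RHS = -2 is not a perfect cube.
  y = 2: RHS = 61 is not a perfect cube.
  y = -2: RHS = -51 is not a perfect cube.
  y = 3: RHS = 194 is not a perfect cube.
  y = -3: RHS = -184 is not a perfect cube.
Continuing the search up to |y| = 30 finds no solutions either.
No (x, y) in the scanned range satisfies the equation.

No integer solutions with |y| ≤ 30.


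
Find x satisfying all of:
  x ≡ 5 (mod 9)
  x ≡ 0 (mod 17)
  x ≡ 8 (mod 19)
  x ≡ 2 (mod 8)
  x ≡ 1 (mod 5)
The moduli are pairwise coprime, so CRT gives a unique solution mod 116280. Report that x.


Product of moduli M = 9 · 17 · 19 · 8 · 5 = 116280.
Merge one congruence at a time:
  Start: x ≡ 5 (mod 9).
  Combine with x ≡ 0 (mod 17); new modulus lcm = 153.
    Write x = 5 + 9·t and substitute into x ≡ 0 (mod 17): 9·t ≡ 0 − 5 = -5 (mod 17).
    Reduce coefficients mod 17: 9·t ≡ 12 (mod 17).
    The inverse of 9 mod 17 is 2 (since 9·2 = 18 = 1·17 + 1), so t ≡ 2·12 = 24 ≡ 7 (mod 17).
    Then x = 5 + 9·7 = 68, valid modulo lcm(9, 17) = 153: x ≡ 68 (mod 153).
  Combine with x ≡ 8 (mod 19); new modulus lcm = 2907.
    Write x = 68 + 153·t and substitute into x ≡ 8 (mod 19): 153·t ≡ 8 − 68 = -60 (mod 19).
    Reduce coefficients mod 19: 1·t ≡ 16 (mod 19).
    So t ≡ 16 (mod 19).
    Then x = 68 + 153·16 = 2516, valid modulo lcm(153, 19) = 2907: x ≡ 2516 (mod 2907).
  Combine with x ≡ 2 (mod 8); new modulus lcm = 23256.
    Write x = 2516 + 2907·t and substitute into x ≡ 2 (mod 8): 2907·t ≡ 2 − 2516 = -2514 (mod 8).
    Reduce coefficients mod 8: 3·t ≡ 6 (mod 8).
    The inverse of 3 mod 8 is 3 (since 3·3 = 9 = 1·8 + 1), so t ≡ 3·6 = 18 ≡ 2 (mod 8).
    Then x = 2516 + 2907·2 = 8330, valid modulo lcm(2907, 8) = 23256: x ≡ 8330 (mod 23256).
  Combine with x ≡ 1 (mod 5); new modulus lcm = 116280.
    Write x = 8330 + 23256·t and substitute into x ≡ 1 (mod 5): 23256·t ≡ 1 − 8330 = -8329 (mod 5).
    Reduce coefficients mod 5: 1·t ≡ 1 (mod 5).
    So t ≡ 1 (mod 5).
    Then x = 8330 + 23256·1 = 31586, valid modulo lcm(23256, 5) = 116280: x ≡ 31586 (mod 116280).
Verify against each original: 31586 mod 9 = 5, 31586 mod 17 = 0, 31586 mod 19 = 8, 31586 mod 8 = 2, 31586 mod 5 = 1.

x ≡ 31586 (mod 116280).


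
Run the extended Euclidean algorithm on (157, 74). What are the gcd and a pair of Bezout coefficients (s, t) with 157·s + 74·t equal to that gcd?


Euclidean algorithm on (157, 74) — divide until remainder is 0:
  157 = 2 · 74 + 9
  74 = 8 · 9 + 2
  9 = 4 · 2 + 1
  2 = 2 · 1 + 0
gcd(157, 74) = 1.
Track Bezout coefficients alongside the remainders: start with r₀ = 157 = a·1 + b·0 (s = 1, t = 0) and r₁ = 74 = a·0 + b·1 (s = 0, t = 1); each new remainder r_{k+1} = r_{k-1} − q_k·r_k inherits s_{k+1} = s_{k-1} − q_k·s_k, t_{k+1} = t_{k-1} − q_k·t_k, so r_k = a·s_k + b·t_k at every step:
  q = 2: r = 9, s = 1 − 2·0 = 1, t = 0 − 2·1 = -2  (check: 157·1 + 74·(-2) = 9)
  q = 8: r = 2, s = 0 − 8·1 = -8, t = 1 − 8·(-2) = 17  (check: 157·(-8) + 74·17 = 2)
  q = 4: r = 1, s = 1 − 4·(-8) = 33, t = -2 − 4·17 = -70  (check: 157·33 + 74·(-70) = 1)
The row with r = 1 (the gcd) gives the Bezout coefficients s = 33, t = -70.
Result: 157 · (33) + 74 · (-70) = 1.

gcd(157, 74) = 1; s = 33, t = -70 (check: 157·33 + 74·(-70) = 1).


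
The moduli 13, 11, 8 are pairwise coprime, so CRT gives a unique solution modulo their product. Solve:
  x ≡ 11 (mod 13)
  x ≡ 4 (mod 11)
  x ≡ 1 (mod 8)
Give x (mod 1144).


Moduli 13, 11, 8 are pairwise coprime; by CRT there is a unique solution modulo M = 13 · 11 · 8 = 1144.
Solve pairwise, accumulating the modulus:
  Start with x ≡ 11 (mod 13).
  Combine with x ≡ 4 (mod 11): since gcd(13, 11) = 1, we get a unique residue mod 143.
    Write x = 11 + 13·t and substitute into x ≡ 4 (mod 11): 13·t ≡ 4 − 11 = -7 (mod 11).
    Reduce coefficients mod 11: 2·t ≡ 4 (mod 11).
    The inverse of 2 mod 11 is 6 (since 2·6 = 12 = 1·11 + 1), so t ≡ 6·4 = 24 ≡ 2 (mod 11).
    Then x = 11 + 13·2 = 37, valid modulo lcm(13, 11) = 143: x ≡ 37 (mod 143).
  Combine with x ≡ 1 (mod 8): since gcd(143, 8) = 1, we get a unique residue mod 1144.
    Write x = 37 + 143·t and substitute into x ≡ 1 (mod 8): 143·t ≡ 1 − 37 = -36 (mod 8).
    Reduce coefficients mod 8: 7·t ≡ 4 (mod 8).
    The inverse of 7 mod 8 is 7 (since 7·7 = 49 = 6·8 + 1), so t ≡ 7·4 = 28 ≡ 4 (mod 8).
    Then x = 37 + 143·4 = 609, valid modulo lcm(143, 8) = 1144: x ≡ 609 (mod 1144).
Verify: 609 mod 13 = 11 ✓, 609 mod 11 = 4 ✓, 609 mod 8 = 1 ✓.

x ≡ 609 (mod 1144).


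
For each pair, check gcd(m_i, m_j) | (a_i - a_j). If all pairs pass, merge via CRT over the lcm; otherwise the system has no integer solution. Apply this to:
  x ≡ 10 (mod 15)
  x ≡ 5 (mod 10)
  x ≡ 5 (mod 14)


Moduli 15, 10, 14 are not pairwise coprime, so CRT works modulo lcm(m_i) when all pairwise compatibility conditions hold.
Pairwise compatibility: gcd(m_i, m_j) must divide a_i - a_j for every pair.
Merge one congruence at a time:
  Start: x ≡ 10 (mod 15).
  Combine with x ≡ 5 (mod 10): gcd(15, 10) = 5; 5 - 10 = -5, which IS divisible by 5, so compatible.
    Write x = 10 + 15·t and substitute into x ≡ 5 (mod 10): 15·t ≡ 5 − 10 = -5 (mod 10).
    Divide the congruence (and modulus) by g = 5: 3·t ≡ -1 (mod 2).
    Reduce coefficients mod 2: 1·t ≡ 1 (mod 2).
    So t ≡ 1 (mod 2).
    Then x = 10 + 15·1 = 25, valid modulo lcm(15, 10) = 30: x ≡ 25 (mod 30).
  Combine with x ≡ 5 (mod 14): gcd(30, 14) = 2; 5 - 25 = -20, which IS divisible by 2, so compatible.
    Write x = 25 + 30·t and substitute into x ≡ 5 (mod 14): 30·t ≡ 5 − 25 = -20 (mod 14).
    Divide the congruence (and modulus) by g = 2: 15·t ≡ -10 (mod 7).
    Reduce coefficients mod 7: 1·t ≡ 4 (mod 7).
    So t ≡ 4 (mod 7).
    Then x = 25 + 30·4 = 145, valid modulo lcm(30, 14) = 210: x ≡ 145 (mod 210).
Verify: 145 mod 15 = 10, 145 mod 10 = 5, 145 mod 14 = 5.

x ≡ 145 (mod 210).


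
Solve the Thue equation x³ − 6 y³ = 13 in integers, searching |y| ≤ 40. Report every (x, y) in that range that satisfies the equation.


The equation is x³ - 6y³ = 13. For fixed y, x³ = 6·y³ + 13, so a solution requires the RHS to be a perfect cube.
Strategy: iterate y from -40 to 40, compute RHS = 6·y³ + 13, and check whether it is a (positive or negative) perfect cube.
Check small values of y:
  y = 0: RHS = 13 is not a perfect cube.
  y = 1: RHS = 19 is not a perfect cube.
  y = -1: RHS = 7 is not a perfect cube.
  y = 2: RHS = 61 is not a perfect cube.
  y = -2: RHS = -35 is not a perfect cube.
  y = 3: RHS = 175 is not a perfect cube.
  y = -3: RHS = -149 is not a perfect cube.
Continuing the search up to |y| = 40 finds no solutions either.
No (x, y) in the scanned range satisfies the equation.

No integer solutions with |y| ≤ 40.


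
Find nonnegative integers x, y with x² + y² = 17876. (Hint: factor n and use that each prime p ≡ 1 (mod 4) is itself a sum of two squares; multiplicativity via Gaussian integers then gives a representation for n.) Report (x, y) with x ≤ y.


Step 1: Factor n = 17876 = 2^2 · 41 · 109.
Step 2: Check the mod-4 condition on each prime factor: 2 = 2 (special); 41 ≡ 1 (mod 4), exponent 1; 109 ≡ 1 (mod 4), exponent 1.
All primes ≡ 3 (mod 4) appear to even exponent (or don't appear), so by the two-squares theorem n IS expressible as a sum of two squares.
Step 3: Build a representation. Group n = k² · m with k = 2 and m = 41 · 109 = 4469 (a product of primes ≡ 1 (mod 4)); a representation of m scales to one of n via (k·x)² + (k·y)² = k²(x² + y²). Each prime p ≡ 1 (mod 4) is itself a sum of two squares; find a² by testing p − a² for a perfect square:
  41: 41 − 1² = 40, 41 − 2² = 37, 41 − 3² = 32, 41 − 4² = 25 = 5² ⇒ 41 = 4² + 5².
  109: 109 − 1² = 108, 109 − 2² = 105, 109 − 3² = 100 = 10² ⇒ 109 = 3² + 10².
  Combine using the Brahmagupta–Fibonacci identity (a² + b²)(c² + d²) = (ac − bd)² + (ad + bc)² = (ac + bd)² + (ad − bc)²:
  41 · 109 = 4469: from (4² + 5²)(3² + 10²), take (4·3 − 5·10, 4·10 + 5·3) = (12 − 50, 40 + 15) = (-38, 55); dropping signs (only squares matter) gives (38, 55); check 38² + 55² = 1444 + 3025 = 4469 ✓.
  Scale by k = 2: (2·38, 2·55) = (76, 110).
Step 4: Order so x ≤ y and verify: 76² + 110² = 5776 + 12100 = 17876 = n. ✓

n = 17876 = 76² + 110² (one valid representation with x ≤ y).


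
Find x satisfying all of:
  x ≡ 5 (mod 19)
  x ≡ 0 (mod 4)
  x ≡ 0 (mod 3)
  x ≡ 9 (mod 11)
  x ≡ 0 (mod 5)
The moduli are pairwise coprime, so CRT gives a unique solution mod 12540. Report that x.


Product of moduli M = 19 · 4 · 3 · 11 · 5 = 12540.
Merge one congruence at a time:
  Start: x ≡ 5 (mod 19).
  Combine with x ≡ 0 (mod 4); new modulus lcm = 76.
    Write x = 5 + 19·t and substitute into x ≡ 0 (mod 4): 19·t ≡ 0 − 5 = -5 (mod 4).
    Reduce coefficients mod 4: 3·t ≡ 3 (mod 4).
    The inverse of 3 mod 4 is 3 (since 3·3 = 9 = 2·4 + 1), so t ≡ 3·3 = 9 ≡ 1 (mod 4).
    Then x = 5 + 19·1 = 24, valid modulo lcm(19, 4) = 76: x ≡ 24 (mod 76).
  Combine with x ≡ 0 (mod 3); new modulus lcm = 228.
    Write x = 24 + 76·t and substitute into x ≡ 0 (mod 3): 76·t ≡ 0 − 24 = -24 (mod 3).
    Reduce coefficients mod 3: 1·t ≡ 0 (mod 3).
    So t ≡ 0 (mod 3).
    Then x = 24 + 76·0 = 24, valid modulo lcm(76, 3) = 228: x ≡ 24 (mod 228).
  Combine with x ≡ 9 (mod 11); new modulus lcm = 2508.
    Write x = 24 + 228·t and substitute into x ≡ 9 (mod 11): 228·t ≡ 9 − 24 = -15 (mod 11).
    Reduce coefficients mod 11: 8·t ≡ 7 (mod 11).
    The inverse of 8 mod 11 is 7 (since 8·7 = 56 = 5·11 + 1), so t ≡ 7·7 = 49 ≡ 5 (mod 11).
    Then x = 24 + 228·5 = 1164, valid modulo lcm(228, 11) = 2508: x ≡ 1164 (mod 2508).
  Combine with x ≡ 0 (mod 5); new modulus lcm = 12540.
    Write x = 1164 + 2508·t and substitute into x ≡ 0 (mod 5): 2508·t ≡ 0 − 1164 = -1164 (mod 5).
    Reduce coefficients mod 5: 3·t ≡ 1 (mod 5).
    The inverse of 3 mod 5 is 2 (since 3·2 = 6 = 1·5 + 1), so t ≡ 2·1 = 2 ≡ 2 (mod 5).
    Then x = 1164 + 2508·2 = 6180, valid modulo lcm(2508, 5) = 12540: x ≡ 6180 (mod 12540).
Verify against each original: 6180 mod 19 = 5, 6180 mod 4 = 0, 6180 mod 3 = 0, 6180 mod 11 = 9, 6180 mod 5 = 0.

x ≡ 6180 (mod 12540).


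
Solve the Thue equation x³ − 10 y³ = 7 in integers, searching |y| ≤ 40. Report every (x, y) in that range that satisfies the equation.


The equation is x³ - 10y³ = 7. For fixed y, x³ = 10·y³ + 7, so a solution requires the RHS to be a perfect cube.
Strategy: iterate y from -40 to 40, compute RHS = 10·y³ + 7, and check whether it is a (positive or negative) perfect cube.
Check small values of y:
  y = 0: RHS = 7 is not a perfect cube.
  y = 1: RHS = 17 is not a perfect cube.
  y = -1: RHS = -3 is not a perfect cube.
  y = 2: RHS = 87 is not a perfect cube.
  y = -2: RHS = -73 is not a perfect cube.
  y = 3: RHS = 277 is not a perfect cube.
  y = -3: RHS = -263 is not a perfect cube.
Continuing the search up to |y| = 40 finds no solutions either.
No (x, y) in the scanned range satisfies the equation.

No integer solutions with |y| ≤ 40.


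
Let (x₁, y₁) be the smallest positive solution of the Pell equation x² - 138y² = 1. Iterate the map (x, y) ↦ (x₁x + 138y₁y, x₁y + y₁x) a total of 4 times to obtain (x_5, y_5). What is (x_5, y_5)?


Step 1: Find the fundamental solution (x₁, y₁) of x² - 138y² = 1.
  Expand √138 as a continued fraction. a₀ = ⌊√138⌋ = 11; iterate m_{k+1} = d_k·a_k − m_k, d_{k+1} = (138 − m_{k+1}²)/d_k, a_{k+1} = ⌊(a₀ + m_{k+1})/d_{k+1}⌋ (starting m₀ = 0, d₀ = 1), with convergents p_k = a_k·p_{k-1} + p_{k-2}, q_k = a_k·q_{k-1} + q_{k-2} (p₋₁ = 1, q₋₁ = 0):
  k = 0: a₀ = 11; p₀/q₀ = 11/1; p₀² − 138·q₀² = 121 − 138 = -17.
  k = 1: m = 11, d = 17, a = ⌊(11 + 11)/17⌋ = 1; p/q = (1·11 + 1)/(1·1 + 0) = 12/1; p² − 138·q² = 144 − 138 = 6.
  k = 2: m = 6, d = 6, a = ⌊(11 + 6)/6⌋ = 2; p/q = (2·12 + 11)/(2·1 + 1) = 35/3; p² − 138·q² = 1225 − 1242 = -17.
  k = 3: m = 6, d = 17, a = ⌊(11 + 6)/17⌋ = 1; p/q = (1·35 + 12)/(1·3 + 1) = 47/4; p² − 138·q² = 2209 − 2208 = 1.
  The first convergent with p² − 138·q² = 1 gives the fundamental solution (x₁, y₁) = (47, 4).
Step 2: Apply the recurrence (x_{n+1}, y_{n+1}) = (x₁x_n + 138y₁y_n, x₁y_n + y₁x_n) repeatedly.
  From (x_1, y_1) = (47, 4): x_2 = 47·47 + 138·4·4 = 4417; y_2 = 47·4 + 4·47 = 376.
  From (x_2, y_2) = (4417, 376): x_3 = 47·4417 + 138·4·376 = 415151; y_3 = 47·376 + 4·4417 = 35340.
  From (x_3, y_3) = (415151, 35340): x_4 = 47·415151 + 138·4·35340 = 39019777; y_4 = 47·35340 + 4·415151 = 3321584.
  From (x_4, y_4) = (39019777, 3321584): x_5 = 47·39019777 + 138·4·3321584 = 3667443887; y_5 = 47·3321584 + 4·39019777 = 312193556.
Step 3: Verify x_5² - 138·y_5² = 13450144664293668769 - 13450144664293668768 = 1 (should be 1). ✓

(x_1, y_1) = (47, 4); (x_5, y_5) = (3667443887, 312193556).


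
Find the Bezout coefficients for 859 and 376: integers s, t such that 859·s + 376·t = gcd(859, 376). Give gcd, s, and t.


Euclidean algorithm on (859, 376) — divide until remainder is 0:
  859 = 2 · 376 + 107
  376 = 3 · 107 + 55
  107 = 1 · 55 + 52
  55 = 1 · 52 + 3
  52 = 17 · 3 + 1
  3 = 3 · 1 + 0
gcd(859, 376) = 1.
Track Bezout coefficients alongside the remainders: start with r₀ = 859 = a·1 + b·0 (s = 1, t = 0) and r₁ = 376 = a·0 + b·1 (s = 0, t = 1); each new remainder r_{k+1} = r_{k-1} − q_k·r_k inherits s_{k+1} = s_{k-1} − q_k·s_k, t_{k+1} = t_{k-1} − q_k·t_k, so r_k = a·s_k + b·t_k at every step:
  q = 2: r = 107, s = 1 − 2·0 = 1, t = 0 − 2·1 = -2  (check: 859·1 + 376·(-2) = 107)
  q = 3: r = 55, s = 0 − 3·1 = -3, t = 1 − 3·(-2) = 7  (check: 859·(-3) + 376·7 = 55)
  q = 1: r = 52, s = 1 − 1·(-3) = 4, t = -2 − 1·7 = -9  (check: 859·4 + 376·(-9) = 52)
  q = 1: r = 3, s = -3 − 1·4 = -7, t = 7 − 1·(-9) = 16  (check: 859·(-7) + 376·16 = 3)
  q = 17: r = 1, s = 4 − 17·(-7) = 123, t = -9 − 17·16 = -281  (check: 859·123 + 376·(-281) = 1)
The row with r = 1 (the gcd) gives the Bezout coefficients s = 123, t = -281.
Result: 859 · (123) + 376 · (-281) = 1.

gcd(859, 376) = 1; s = 123, t = -281 (check: 859·123 + 376·(-281) = 1).


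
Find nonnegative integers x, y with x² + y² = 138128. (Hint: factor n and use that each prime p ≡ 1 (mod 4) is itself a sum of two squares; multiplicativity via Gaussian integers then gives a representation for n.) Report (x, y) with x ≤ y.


Step 1: Factor n = 138128 = 2^4 · 89 · 97.
Step 2: Check the mod-4 condition on each prime factor: 2 = 2 (special); 89 ≡ 1 (mod 4), exponent 1; 97 ≡ 1 (mod 4), exponent 1.
All primes ≡ 3 (mod 4) appear to even exponent (or don't appear), so by the two-squares theorem n IS expressible as a sum of two squares.
Step 3: Build a representation. Group n = k² · m with k = 4 and m = 89 · 97 = 8633 (a product of primes ≡ 1 (mod 4)); a representation of m scales to one of n via (k·x)² + (k·y)² = k²(x² + y²). Each prime p ≡ 1 (mod 4) is itself a sum of two squares; find a² by testing p − a² for a perfect square:
  89: 89 − 1² = 88, 89 − 2² = 85, 89 − 3² = 80, 89 − 4² = 73, 89 − 5² = 64 = 8² ⇒ 89 = 5² + 8².
  97: 97 − 1² = 96, 97 − 2² = 93, 97 − 3² = 88, 97 − 4² = 81 = 9² ⇒ 97 = 4² + 9².
  Combine using the Brahmagupta–Fibonacci identity (a² + b²)(c² + d²) = (ac − bd)² + (ad + bc)² = (ac + bd)² + (ad − bc)²:
  89 · 97 = 8633: from (5² + 8²)(4² + 9²), take (5·4 − 8·9, 5·9 + 8·4) = (20 − 72, 45 + 32) = (-52, 77); dropping signs (only squares matter) gives (52, 77); check 52² + 77² = 2704 + 5929 = 8633 ✓.
  Scale by k = 4: (4·52, 4·77) = (208, 308).
Step 4: Order so x ≤ y and verify: 208² + 308² = 43264 + 94864 = 138128 = n. ✓

n = 138128 = 208² + 308² (one valid representation with x ≤ y).


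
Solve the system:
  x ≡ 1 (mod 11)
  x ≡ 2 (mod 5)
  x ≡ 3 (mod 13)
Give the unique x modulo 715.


Moduli 11, 5, 13 are pairwise coprime; by CRT there is a unique solution modulo M = 11 · 5 · 13 = 715.
Solve pairwise, accumulating the modulus:
  Start with x ≡ 1 (mod 11).
  Combine with x ≡ 2 (mod 5): since gcd(11, 5) = 1, we get a unique residue mod 55.
    Write x = 1 + 11·t and substitute into x ≡ 2 (mod 5): 11·t ≡ 2 − 1 = 1 (mod 5).
    Reduce coefficients mod 5: 1·t ≡ 1 (mod 5).
    So t ≡ 1 (mod 5).
    Then x = 1 + 11·1 = 12, valid modulo lcm(11, 5) = 55: x ≡ 12 (mod 55).
  Combine with x ≡ 3 (mod 13): since gcd(55, 13) = 1, we get a unique residue mod 715.
    Write x = 12 + 55·t and substitute into x ≡ 3 (mod 13): 55·t ≡ 3 − 12 = -9 (mod 13).
    Reduce coefficients mod 13: 3·t ≡ 4 (mod 13).
    The inverse of 3 mod 13 is 9 (since 3·9 = 27 = 2·13 + 1), so t ≡ 9·4 = 36 ≡ 10 (mod 13).
    Then x = 12 + 55·10 = 562, valid modulo lcm(55, 13) = 715: x ≡ 562 (mod 715).
Verify: 562 mod 11 = 1 ✓, 562 mod 5 = 2 ✓, 562 mod 13 = 3 ✓.

x ≡ 562 (mod 715).


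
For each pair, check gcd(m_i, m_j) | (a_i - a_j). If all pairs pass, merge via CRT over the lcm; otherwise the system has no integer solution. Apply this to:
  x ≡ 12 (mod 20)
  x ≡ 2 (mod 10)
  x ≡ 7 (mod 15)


Moduli 20, 10, 15 are not pairwise coprime, so CRT works modulo lcm(m_i) when all pairwise compatibility conditions hold.
Pairwise compatibility: gcd(m_i, m_j) must divide a_i - a_j for every pair.
Merge one congruence at a time:
  Start: x ≡ 12 (mod 20).
  Combine with x ≡ 2 (mod 10): gcd(20, 10) = 10; 2 - 12 = -10, which IS divisible by 10, so compatible.
    Write x = 12 + 20·t and substitute into x ≡ 2 (mod 10): 20·t ≡ 2 − 12 = -10 (mod 10).
    Divide the congruence (and modulus) by g = 10: 2·t ≡ -1 (mod 1).
    Modulo 1 every t works; take t = 0.
    Then x = 12 + 20·0 = 12, valid modulo lcm(20, 10) = 20: x ≡ 12 (mod 20).
  Combine with x ≡ 7 (mod 15): gcd(20, 15) = 5; 7 - 12 = -5, which IS divisible by 5, so compatible.
    Write x = 12 + 20·t and substitute into x ≡ 7 (mod 15): 20·t ≡ 7 − 12 = -5 (mod 15).
    Divide the congruence (and modulus) by g = 5: 4·t ≡ -1 (mod 3).
    Reduce coefficients mod 3: 1·t ≡ 2 (mod 3).
    So t ≡ 2 (mod 3).
    Then x = 12 + 20·2 = 52, valid modulo lcm(20, 15) = 60: x ≡ 52 (mod 60).
Verify: 52 mod 20 = 12, 52 mod 10 = 2, 52 mod 15 = 7.

x ≡ 52 (mod 60).


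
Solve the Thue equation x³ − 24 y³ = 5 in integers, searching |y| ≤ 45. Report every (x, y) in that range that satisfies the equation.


The equation is x³ - 24y³ = 5. For fixed y, x³ = 24·y³ + 5, so a solution requires the RHS to be a perfect cube.
Strategy: iterate y from -45 to 45, compute RHS = 24·y³ + 5, and check whether it is a (positive or negative) perfect cube.
Check small values of y:
  y = 0: RHS = 5 is not a perfect cube.
  y = 1: RHS = 29 is not a perfect cube.
  y = -1: RHS = -19 is not a perfect cube.
  y = 2: RHS = 197 is not a perfect cube.
  y = -2: RHS = -187 is not a perfect cube.
  y = 3: RHS = 653 is not a perfect cube.
  y = -3: RHS = -643 is not a perfect cube.
Continuing the search up to |y| = 45 finds no solutions either.
No (x, y) in the scanned range satisfies the equation.

No integer solutions with |y| ≤ 45.


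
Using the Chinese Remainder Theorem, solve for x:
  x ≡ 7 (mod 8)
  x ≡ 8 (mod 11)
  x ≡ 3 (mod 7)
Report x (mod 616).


Moduli 8, 11, 7 are pairwise coprime; by CRT there is a unique solution modulo M = 8 · 11 · 7 = 616.
Solve pairwise, accumulating the modulus:
  Start with x ≡ 7 (mod 8).
  Combine with x ≡ 8 (mod 11): since gcd(8, 11) = 1, we get a unique residue mod 88.
    Write x = 7 + 8·t and substitute into x ≡ 8 (mod 11): 8·t ≡ 8 − 7 = 1 (mod 11).
    The inverse of 8 mod 11 is 7 (since 8·7 = 56 = 5·11 + 1), so t ≡ 7·1 = 7 ≡ 7 (mod 11).
    Then x = 7 + 8·7 = 63, valid modulo lcm(8, 11) = 88: x ≡ 63 (mod 88).
  Combine with x ≡ 3 (mod 7): since gcd(88, 7) = 1, we get a unique residue mod 616.
    Write x = 63 + 88·t and substitute into x ≡ 3 (mod 7): 88·t ≡ 3 − 63 = -60 (mod 7).
    Reduce coefficients mod 7: 4·t ≡ 3 (mod 7).
    The inverse of 4 mod 7 is 2 (since 4·2 = 8 = 1·7 + 1), so t ≡ 2·3 = 6 ≡ 6 (mod 7).
    Then x = 63 + 88·6 = 591, valid modulo lcm(88, 7) = 616: x ≡ 591 (mod 616).
Verify: 591 mod 8 = 7 ✓, 591 mod 11 = 8 ✓, 591 mod 7 = 3 ✓.

x ≡ 591 (mod 616).


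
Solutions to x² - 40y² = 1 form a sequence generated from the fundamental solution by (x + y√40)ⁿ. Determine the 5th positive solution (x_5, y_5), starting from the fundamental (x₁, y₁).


Step 1: Find the fundamental solution (x₁, y₁) of x² - 40y² = 1.
  Expand √40 as a continued fraction. a₀ = ⌊√40⌋ = 6; iterate m_{k+1} = d_k·a_k − m_k, d_{k+1} = (40 − m_{k+1}²)/d_k, a_{k+1} = ⌊(a₀ + m_{k+1})/d_{k+1}⌋ (starting m₀ = 0, d₀ = 1), with convergents p_k = a_k·p_{k-1} + p_{k-2}, q_k = a_k·q_{k-1} + q_{k-2} (p₋₁ = 1, q₋₁ = 0):
  k = 0: a₀ = 6; p₀/q₀ = 6/1; p₀² − 40·q₀² = 36 − 40 = -4.
  k = 1: m = 6, d = 4, a = ⌊(6 + 6)/4⌋ = 3; p/q = (3·6 + 1)/(3·1 + 0) = 19/3; p² − 40·q² = 361 − 360 = 1.
  The first convergent with p² − 40·q² = 1 gives the fundamental solution (x₁, y₁) = (19, 3).
Step 2: Apply the recurrence (x_{n+1}, y_{n+1}) = (x₁x_n + 40y₁y_n, x₁y_n + y₁x_n) repeatedly.
  From (x_1, y_1) = (19, 3): x_2 = 19·19 + 40·3·3 = 721; y_2 = 19·3 + 3·19 = 114.
  From (x_2, y_2) = (721, 114): x_3 = 19·721 + 40·3·114 = 27379; y_3 = 19·114 + 3·721 = 4329.
  From (x_3, y_3) = (27379, 4329): x_4 = 19·27379 + 40·3·4329 = 1039681; y_4 = 19·4329 + 3·27379 = 164388.
  From (x_4, y_4) = (1039681, 164388): x_5 = 19·1039681 + 40·3·164388 = 39480499; y_5 = 19·164388 + 3·1039681 = 6242415.
Step 3: Verify x_5² - 40·y_5² = 1558709801289001 - 1558709801289000 = 1 (should be 1). ✓

(x_1, y_1) = (19, 3); (x_5, y_5) = (39480499, 6242415).


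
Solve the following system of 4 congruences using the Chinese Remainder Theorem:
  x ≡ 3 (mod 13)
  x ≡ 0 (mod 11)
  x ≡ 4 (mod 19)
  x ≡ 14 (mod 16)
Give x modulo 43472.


Product of moduli M = 13 · 11 · 19 · 16 = 43472.
Merge one congruence at a time:
  Start: x ≡ 3 (mod 13).
  Combine with x ≡ 0 (mod 11); new modulus lcm = 143.
    Write x = 3 + 13·t and substitute into x ≡ 0 (mod 11): 13·t ≡ 0 − 3 = -3 (mod 11).
    Reduce coefficients mod 11: 2·t ≡ 8 (mod 11).
    The inverse of 2 mod 11 is 6 (since 2·6 = 12 = 1·11 + 1), so t ≡ 6·8 = 48 ≡ 4 (mod 11).
    Then x = 3 + 13·4 = 55, valid modulo lcm(13, 11) = 143: x ≡ 55 (mod 143).
  Combine with x ≡ 4 (mod 19); new modulus lcm = 2717.
    Write x = 55 + 143·t and substitute into x ≡ 4 (mod 19): 143·t ≡ 4 − 55 = -51 (mod 19).
    Reduce coefficients mod 19: 10·t ≡ 6 (mod 19).
    The inverse of 10 mod 19 is 2 (since 10·2 = 20 = 1·19 + 1), so t ≡ 2·6 = 12 ≡ 12 (mod 19).
    Then x = 55 + 143·12 = 1771, valid modulo lcm(143, 19) = 2717: x ≡ 1771 (mod 2717).
  Combine with x ≡ 14 (mod 16); new modulus lcm = 43472.
    Write x = 1771 + 2717·t and substitute into x ≡ 14 (mod 16): 2717·t ≡ 14 − 1771 = -1757 (mod 16).
    Reduce coefficients mod 16: 13·t ≡ 3 (mod 16).
    The inverse of 13 mod 16 is 5 (since 13·5 = 65 = 4·16 + 1), so t ≡ 5·3 = 15 ≡ 15 (mod 16).
    Then x = 1771 + 2717·15 = 42526, valid modulo lcm(2717, 16) = 43472: x ≡ 42526 (mod 43472).
Verify against each original: 42526 mod 13 = 3, 42526 mod 11 = 0, 42526 mod 19 = 4, 42526 mod 16 = 14.

x ≡ 42526 (mod 43472).


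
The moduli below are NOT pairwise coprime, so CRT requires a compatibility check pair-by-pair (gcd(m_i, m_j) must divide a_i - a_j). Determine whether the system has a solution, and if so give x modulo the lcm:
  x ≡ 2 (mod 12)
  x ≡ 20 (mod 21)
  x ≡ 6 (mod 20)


Moduli 12, 21, 20 are not pairwise coprime, so CRT works modulo lcm(m_i) when all pairwise compatibility conditions hold.
Pairwise compatibility: gcd(m_i, m_j) must divide a_i - a_j for every pair.
Merge one congruence at a time:
  Start: x ≡ 2 (mod 12).
  Combine with x ≡ 20 (mod 21): gcd(12, 21) = 3; 20 - 2 = 18, which IS divisible by 3, so compatible.
    Write x = 2 + 12·t and substitute into x ≡ 20 (mod 21): 12·t ≡ 20 − 2 = 18 (mod 21).
    Divide the congruence (and modulus) by g = 3: 4·t ≡ 6 (mod 7).
    The inverse of 4 mod 7 is 2 (since 4·2 = 8 = 1·7 + 1), so t ≡ 2·6 = 12 ≡ 5 (mod 7).
    Then x = 2 + 12·5 = 62, valid modulo lcm(12, 21) = 84: x ≡ 62 (mod 84).
  Combine with x ≡ 6 (mod 20): gcd(84, 20) = 4; 6 - 62 = -56, which IS divisible by 4, so compatible.
    Write x = 62 + 84·t and substitute into x ≡ 6 (mod 20): 84·t ≡ 6 − 62 = -56 (mod 20).
    Divide the congruence (and modulus) by g = 4: 21·t ≡ -14 (mod 5).
    Reduce coefficients mod 5: 1·t ≡ 1 (mod 5).
    So t ≡ 1 (mod 5).
    Then x = 62 + 84·1 = 146, valid modulo lcm(84, 20) = 420: x ≡ 146 (mod 420).
Verify: 146 mod 12 = 2, 146 mod 21 = 20, 146 mod 20 = 6.

x ≡ 146 (mod 420).


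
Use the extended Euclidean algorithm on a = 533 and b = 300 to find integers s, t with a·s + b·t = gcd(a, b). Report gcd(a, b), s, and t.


Euclidean algorithm on (533, 300) — divide until remainder is 0:
  533 = 1 · 300 + 233
  300 = 1 · 233 + 67
  233 = 3 · 67 + 32
  67 = 2 · 32 + 3
  32 = 10 · 3 + 2
  3 = 1 · 2 + 1
  2 = 2 · 1 + 0
gcd(533, 300) = 1.
Track Bezout coefficients alongside the remainders: start with r₀ = 533 = a·1 + b·0 (s = 1, t = 0) and r₁ = 300 = a·0 + b·1 (s = 0, t = 1); each new remainder r_{k+1} = r_{k-1} − q_k·r_k inherits s_{k+1} = s_{k-1} − q_k·s_k, t_{k+1} = t_{k-1} − q_k·t_k, so r_k = a·s_k + b·t_k at every step:
  q = 1: r = 233, s = 1 − 1·0 = 1, t = 0 − 1·1 = -1  (check: 533·1 + 300·(-1) = 233)
  q = 1: r = 67, s = 0 − 1·1 = -1, t = 1 − 1·(-1) = 2  (check: 533·(-1) + 300·2 = 67)
  q = 3: r = 32, s = 1 − 3·(-1) = 4, t = -1 − 3·2 = -7  (check: 533·4 + 300·(-7) = 32)
  q = 2: r = 3, s = -1 − 2·4 = -9, t = 2 − 2·(-7) = 16  (check: 533·(-9) + 300·16 = 3)
  q = 10: r = 2, s = 4 − 10·(-9) = 94, t = -7 − 10·16 = -167  (check: 533·94 + 300·(-167) = 2)
  q = 1: r = 1, s = -9 − 1·94 = -103, t = 16 − 1·(-167) = 183  (check: 533·(-103) + 300·183 = 1)
The row with r = 1 (the gcd) gives the Bezout coefficients s = -103, t = 183.
Result: 533 · (-103) + 300 · (183) = 1.

gcd(533, 300) = 1; s = -103, t = 183 (check: 533·(-103) + 300·183 = 1).


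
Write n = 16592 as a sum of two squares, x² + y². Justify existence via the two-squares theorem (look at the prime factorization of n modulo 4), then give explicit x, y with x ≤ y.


Step 1: Factor n = 16592 = 2^4 · 17 · 61.
Step 2: Check the mod-4 condition on each prime factor: 2 = 2 (special); 17 ≡ 1 (mod 4), exponent 1; 61 ≡ 1 (mod 4), exponent 1.
All primes ≡ 3 (mod 4) appear to even exponent (or don't appear), so by the two-squares theorem n IS expressible as a sum of two squares.
Step 3: Build a representation. Group n = k² · m with k = 4 and m = 17 · 61 = 1037 (a product of primes ≡ 1 (mod 4)); a representation of m scales to one of n via (k·x)² + (k·y)² = k²(x² + y²). Each prime p ≡ 1 (mod 4) is itself a sum of two squares; find a² by testing p − a² for a perfect square:
  17: 17 − 1² = 16 = 4² ⇒ 17 = 1² + 4².
  61: 61 − 1² = 60, 61 − 2² = 57, 61 − 3² = 52, 61 − 4² = 45, 61 − 5² = 36 = 6² ⇒ 61 = 5² + 6².
  Combine using the Brahmagupta–Fibonacci identity (a² + b²)(c² + d²) = (ac − bd)² + (ad + bc)² = (ac + bd)² + (ad − bc)²:
  17 · 61 = 1037: from (1² + 4²)(5² + 6²), take (1·5 − 4·6, 1·6 + 4·5) = (5 − 24, 6 + 20) = (-19, 26); dropping signs (only squares matter) gives (19, 26); check 19² + 26² = 361 + 676 = 1037 ✓.
  Scale by k = 4: (4·19, 4·26) = (76, 104).
Step 4: Order so x ≤ y and verify: 76² + 104² = 5776 + 10816 = 16592 = n. ✓

n = 16592 = 76² + 104² (one valid representation with x ≤ y).
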